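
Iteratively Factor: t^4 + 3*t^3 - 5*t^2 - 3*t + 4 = (t - 1)*(t^3 + 4*t^2 - t - 4) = (t - 1)*(t + 1)*(t^2 + 3*t - 4) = (t - 1)*(t + 1)*(t + 4)*(t - 1)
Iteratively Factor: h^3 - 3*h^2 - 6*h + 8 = (h - 4)*(h^2 + h - 2) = (h - 4)*(h + 2)*(h - 1)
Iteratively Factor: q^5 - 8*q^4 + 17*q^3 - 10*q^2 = (q - 1)*(q^4 - 7*q^3 + 10*q^2) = q*(q - 1)*(q^3 - 7*q^2 + 10*q) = q^2*(q - 1)*(q^2 - 7*q + 10) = q^2*(q - 5)*(q - 1)*(q - 2)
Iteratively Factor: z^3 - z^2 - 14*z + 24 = (z - 2)*(z^2 + z - 12) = (z - 3)*(z - 2)*(z + 4)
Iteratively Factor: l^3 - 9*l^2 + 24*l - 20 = (l - 5)*(l^2 - 4*l + 4) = (l - 5)*(l - 2)*(l - 2)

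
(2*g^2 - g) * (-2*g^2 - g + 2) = -4*g^4 + 5*g^2 - 2*g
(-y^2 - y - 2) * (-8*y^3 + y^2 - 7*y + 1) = 8*y^5 + 7*y^4 + 22*y^3 + 4*y^2 + 13*y - 2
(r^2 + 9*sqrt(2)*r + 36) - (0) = r^2 + 9*sqrt(2)*r + 36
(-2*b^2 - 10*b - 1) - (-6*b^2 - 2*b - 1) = 4*b^2 - 8*b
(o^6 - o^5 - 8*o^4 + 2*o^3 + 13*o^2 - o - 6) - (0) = o^6 - o^5 - 8*o^4 + 2*o^3 + 13*o^2 - o - 6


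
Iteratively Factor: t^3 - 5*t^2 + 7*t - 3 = (t - 3)*(t^2 - 2*t + 1) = (t - 3)*(t - 1)*(t - 1)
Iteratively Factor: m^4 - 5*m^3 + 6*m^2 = (m - 2)*(m^3 - 3*m^2) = m*(m - 2)*(m^2 - 3*m) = m^2*(m - 2)*(m - 3)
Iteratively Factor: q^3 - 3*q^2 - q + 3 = (q - 3)*(q^2 - 1) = (q - 3)*(q - 1)*(q + 1)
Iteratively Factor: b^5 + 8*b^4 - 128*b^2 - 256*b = (b)*(b^4 + 8*b^3 - 128*b - 256) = b*(b - 4)*(b^3 + 12*b^2 + 48*b + 64) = b*(b - 4)*(b + 4)*(b^2 + 8*b + 16) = b*(b - 4)*(b + 4)^2*(b + 4)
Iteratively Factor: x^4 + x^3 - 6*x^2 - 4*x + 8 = (x - 2)*(x^3 + 3*x^2 - 4) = (x - 2)*(x - 1)*(x^2 + 4*x + 4) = (x - 2)*(x - 1)*(x + 2)*(x + 2)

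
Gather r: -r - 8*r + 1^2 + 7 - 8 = -9*r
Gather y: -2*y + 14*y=12*y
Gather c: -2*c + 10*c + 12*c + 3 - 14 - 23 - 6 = 20*c - 40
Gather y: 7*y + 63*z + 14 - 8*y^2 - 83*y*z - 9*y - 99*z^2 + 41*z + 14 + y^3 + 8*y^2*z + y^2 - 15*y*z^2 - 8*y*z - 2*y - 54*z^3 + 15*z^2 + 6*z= y^3 + y^2*(8*z - 7) + y*(-15*z^2 - 91*z - 4) - 54*z^3 - 84*z^2 + 110*z + 28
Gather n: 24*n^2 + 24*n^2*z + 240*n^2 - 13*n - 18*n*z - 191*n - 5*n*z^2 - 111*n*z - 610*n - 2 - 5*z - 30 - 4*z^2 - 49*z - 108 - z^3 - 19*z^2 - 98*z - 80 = n^2*(24*z + 264) + n*(-5*z^2 - 129*z - 814) - z^3 - 23*z^2 - 152*z - 220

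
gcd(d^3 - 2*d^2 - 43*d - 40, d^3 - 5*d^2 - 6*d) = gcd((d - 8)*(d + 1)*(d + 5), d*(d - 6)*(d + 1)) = d + 1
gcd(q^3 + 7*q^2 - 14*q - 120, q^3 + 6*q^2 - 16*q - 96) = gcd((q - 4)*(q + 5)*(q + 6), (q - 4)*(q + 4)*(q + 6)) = q^2 + 2*q - 24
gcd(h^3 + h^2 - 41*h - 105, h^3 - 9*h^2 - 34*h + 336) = h - 7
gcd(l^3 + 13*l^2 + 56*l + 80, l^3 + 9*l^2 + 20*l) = l^2 + 9*l + 20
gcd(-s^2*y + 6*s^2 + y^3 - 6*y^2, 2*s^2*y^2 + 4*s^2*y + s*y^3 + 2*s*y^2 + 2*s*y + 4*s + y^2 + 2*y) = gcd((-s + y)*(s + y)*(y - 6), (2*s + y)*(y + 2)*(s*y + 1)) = 1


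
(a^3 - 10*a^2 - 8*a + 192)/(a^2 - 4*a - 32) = a - 6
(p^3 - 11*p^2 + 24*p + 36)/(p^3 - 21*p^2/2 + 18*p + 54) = 2*(p + 1)/(2*p + 3)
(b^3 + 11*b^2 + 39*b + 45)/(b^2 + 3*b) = b + 8 + 15/b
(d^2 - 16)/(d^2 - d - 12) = (d + 4)/(d + 3)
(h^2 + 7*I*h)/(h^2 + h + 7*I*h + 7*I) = h/(h + 1)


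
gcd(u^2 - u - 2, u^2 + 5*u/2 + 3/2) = u + 1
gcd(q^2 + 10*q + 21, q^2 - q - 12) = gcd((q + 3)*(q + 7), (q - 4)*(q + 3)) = q + 3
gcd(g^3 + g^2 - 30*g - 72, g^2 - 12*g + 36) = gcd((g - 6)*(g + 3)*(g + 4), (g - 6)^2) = g - 6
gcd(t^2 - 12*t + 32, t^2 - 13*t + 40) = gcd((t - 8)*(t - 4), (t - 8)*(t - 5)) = t - 8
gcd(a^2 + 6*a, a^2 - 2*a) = a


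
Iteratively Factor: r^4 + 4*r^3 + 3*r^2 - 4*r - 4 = (r - 1)*(r^3 + 5*r^2 + 8*r + 4) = (r - 1)*(r + 2)*(r^2 + 3*r + 2) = (r - 1)*(r + 2)^2*(r + 1)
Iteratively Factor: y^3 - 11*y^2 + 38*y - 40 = (y - 2)*(y^2 - 9*y + 20) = (y - 4)*(y - 2)*(y - 5)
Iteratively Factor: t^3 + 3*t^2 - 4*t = (t + 4)*(t^2 - t) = (t - 1)*(t + 4)*(t)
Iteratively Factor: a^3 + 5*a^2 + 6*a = (a + 2)*(a^2 + 3*a) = (a + 2)*(a + 3)*(a)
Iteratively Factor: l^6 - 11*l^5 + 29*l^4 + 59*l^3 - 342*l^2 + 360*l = (l)*(l^5 - 11*l^4 + 29*l^3 + 59*l^2 - 342*l + 360) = l*(l - 5)*(l^4 - 6*l^3 - l^2 + 54*l - 72) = l*(l - 5)*(l - 2)*(l^3 - 4*l^2 - 9*l + 36) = l*(l - 5)*(l - 3)*(l - 2)*(l^2 - l - 12) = l*(l - 5)*(l - 4)*(l - 3)*(l - 2)*(l + 3)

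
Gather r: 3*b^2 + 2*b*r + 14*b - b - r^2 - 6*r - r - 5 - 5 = 3*b^2 + 13*b - r^2 + r*(2*b - 7) - 10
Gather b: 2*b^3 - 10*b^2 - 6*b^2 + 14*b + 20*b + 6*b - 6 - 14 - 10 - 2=2*b^3 - 16*b^2 + 40*b - 32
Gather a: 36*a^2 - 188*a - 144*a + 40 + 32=36*a^2 - 332*a + 72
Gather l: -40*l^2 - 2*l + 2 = -40*l^2 - 2*l + 2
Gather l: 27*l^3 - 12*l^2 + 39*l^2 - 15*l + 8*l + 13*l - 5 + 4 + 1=27*l^3 + 27*l^2 + 6*l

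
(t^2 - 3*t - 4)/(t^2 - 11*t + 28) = (t + 1)/(t - 7)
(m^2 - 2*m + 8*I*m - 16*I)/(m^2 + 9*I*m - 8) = (m - 2)/(m + I)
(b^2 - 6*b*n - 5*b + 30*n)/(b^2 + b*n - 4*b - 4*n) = (b^2 - 6*b*n - 5*b + 30*n)/(b^2 + b*n - 4*b - 4*n)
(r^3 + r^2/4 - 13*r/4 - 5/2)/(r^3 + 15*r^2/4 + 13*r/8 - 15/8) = 2*(r^2 - r - 2)/(2*r^2 + 5*r - 3)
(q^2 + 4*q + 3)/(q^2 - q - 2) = (q + 3)/(q - 2)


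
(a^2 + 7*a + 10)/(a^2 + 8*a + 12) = (a + 5)/(a + 6)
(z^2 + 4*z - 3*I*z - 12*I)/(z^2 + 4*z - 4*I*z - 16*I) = (z - 3*I)/(z - 4*I)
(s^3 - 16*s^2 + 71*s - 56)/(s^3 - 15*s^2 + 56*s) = (s - 1)/s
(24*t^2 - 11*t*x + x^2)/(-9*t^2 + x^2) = (-8*t + x)/(3*t + x)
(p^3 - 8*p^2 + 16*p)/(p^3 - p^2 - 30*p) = (-p^2 + 8*p - 16)/(-p^2 + p + 30)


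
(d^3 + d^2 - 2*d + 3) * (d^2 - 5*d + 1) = d^5 - 4*d^4 - 6*d^3 + 14*d^2 - 17*d + 3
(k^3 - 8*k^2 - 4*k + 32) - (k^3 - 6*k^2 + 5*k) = -2*k^2 - 9*k + 32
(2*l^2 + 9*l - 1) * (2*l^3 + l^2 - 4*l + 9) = 4*l^5 + 20*l^4 - l^3 - 19*l^2 + 85*l - 9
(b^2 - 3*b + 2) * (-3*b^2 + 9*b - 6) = -3*b^4 + 18*b^3 - 39*b^2 + 36*b - 12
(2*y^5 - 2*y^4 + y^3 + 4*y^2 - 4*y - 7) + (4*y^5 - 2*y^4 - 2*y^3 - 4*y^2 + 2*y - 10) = 6*y^5 - 4*y^4 - y^3 - 2*y - 17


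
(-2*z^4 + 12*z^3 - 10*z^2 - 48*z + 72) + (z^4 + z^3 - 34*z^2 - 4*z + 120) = -z^4 + 13*z^3 - 44*z^2 - 52*z + 192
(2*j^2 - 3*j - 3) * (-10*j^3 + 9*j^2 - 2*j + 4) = -20*j^5 + 48*j^4 - j^3 - 13*j^2 - 6*j - 12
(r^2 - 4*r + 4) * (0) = 0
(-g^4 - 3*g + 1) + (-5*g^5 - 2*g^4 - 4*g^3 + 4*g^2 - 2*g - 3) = -5*g^5 - 3*g^4 - 4*g^3 + 4*g^2 - 5*g - 2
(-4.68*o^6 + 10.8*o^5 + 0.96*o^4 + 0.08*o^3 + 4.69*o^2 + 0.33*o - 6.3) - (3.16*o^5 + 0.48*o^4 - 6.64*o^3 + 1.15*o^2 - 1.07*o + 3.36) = -4.68*o^6 + 7.64*o^5 + 0.48*o^4 + 6.72*o^3 + 3.54*o^2 + 1.4*o - 9.66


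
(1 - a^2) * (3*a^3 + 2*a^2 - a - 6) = -3*a^5 - 2*a^4 + 4*a^3 + 8*a^2 - a - 6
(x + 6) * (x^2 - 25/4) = x^3 + 6*x^2 - 25*x/4 - 75/2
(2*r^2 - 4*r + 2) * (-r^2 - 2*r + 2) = -2*r^4 + 10*r^2 - 12*r + 4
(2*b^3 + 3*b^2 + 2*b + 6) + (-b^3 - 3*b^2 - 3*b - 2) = b^3 - b + 4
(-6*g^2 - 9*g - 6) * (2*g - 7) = -12*g^3 + 24*g^2 + 51*g + 42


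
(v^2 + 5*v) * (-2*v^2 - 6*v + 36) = -2*v^4 - 16*v^3 + 6*v^2 + 180*v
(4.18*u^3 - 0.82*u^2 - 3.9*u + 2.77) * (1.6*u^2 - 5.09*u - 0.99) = 6.688*u^5 - 22.5882*u^4 - 6.2044*u^3 + 25.0948*u^2 - 10.2383*u - 2.7423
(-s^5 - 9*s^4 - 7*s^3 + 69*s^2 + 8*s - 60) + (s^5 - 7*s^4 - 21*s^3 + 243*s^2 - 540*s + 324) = -16*s^4 - 28*s^3 + 312*s^2 - 532*s + 264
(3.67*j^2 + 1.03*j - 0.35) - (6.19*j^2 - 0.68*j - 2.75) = -2.52*j^2 + 1.71*j + 2.4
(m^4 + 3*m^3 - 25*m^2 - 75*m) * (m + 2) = m^5 + 5*m^4 - 19*m^3 - 125*m^2 - 150*m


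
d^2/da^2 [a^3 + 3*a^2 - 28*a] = 6*a + 6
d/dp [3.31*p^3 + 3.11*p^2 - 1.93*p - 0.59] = 9.93*p^2 + 6.22*p - 1.93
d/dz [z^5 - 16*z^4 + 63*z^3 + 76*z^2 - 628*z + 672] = 5*z^4 - 64*z^3 + 189*z^2 + 152*z - 628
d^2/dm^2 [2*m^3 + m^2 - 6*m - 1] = 12*m + 2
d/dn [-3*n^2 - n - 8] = -6*n - 1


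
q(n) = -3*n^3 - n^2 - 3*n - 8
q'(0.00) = -3.00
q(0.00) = -8.00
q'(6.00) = -339.00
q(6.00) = -710.00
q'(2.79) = -78.64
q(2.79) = -89.31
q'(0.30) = -4.41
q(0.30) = -9.07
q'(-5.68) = -282.00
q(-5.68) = 526.53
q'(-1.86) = -30.42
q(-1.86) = 13.42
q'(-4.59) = -183.43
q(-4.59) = 274.81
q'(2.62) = -70.02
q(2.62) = -76.68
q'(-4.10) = -146.09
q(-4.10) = 194.25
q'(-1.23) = -14.16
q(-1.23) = -0.24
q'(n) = -9*n^2 - 2*n - 3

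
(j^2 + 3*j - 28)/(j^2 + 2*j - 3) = (j^2 + 3*j - 28)/(j^2 + 2*j - 3)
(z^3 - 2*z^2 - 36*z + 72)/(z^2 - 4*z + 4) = (z^2 - 36)/(z - 2)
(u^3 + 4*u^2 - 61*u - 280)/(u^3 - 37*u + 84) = (u^2 - 3*u - 40)/(u^2 - 7*u + 12)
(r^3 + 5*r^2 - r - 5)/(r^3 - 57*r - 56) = (r^2 + 4*r - 5)/(r^2 - r - 56)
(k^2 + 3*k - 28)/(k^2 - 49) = (k - 4)/(k - 7)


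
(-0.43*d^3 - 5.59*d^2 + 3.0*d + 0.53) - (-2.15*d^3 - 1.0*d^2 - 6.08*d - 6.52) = 1.72*d^3 - 4.59*d^2 + 9.08*d + 7.05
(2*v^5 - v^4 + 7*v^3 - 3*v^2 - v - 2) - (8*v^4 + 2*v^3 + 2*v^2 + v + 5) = 2*v^5 - 9*v^4 + 5*v^3 - 5*v^2 - 2*v - 7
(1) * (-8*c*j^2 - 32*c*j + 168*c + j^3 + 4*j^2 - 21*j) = -8*c*j^2 - 32*c*j + 168*c + j^3 + 4*j^2 - 21*j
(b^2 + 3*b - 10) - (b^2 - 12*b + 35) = 15*b - 45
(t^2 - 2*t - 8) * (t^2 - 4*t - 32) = t^4 - 6*t^3 - 32*t^2 + 96*t + 256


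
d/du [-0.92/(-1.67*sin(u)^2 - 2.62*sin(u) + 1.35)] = -(3.0728*sin(u) + 2.4104)*cos(u)/(1.67*sin(u)^2 + 2.62*sin(u) - 1.35)^2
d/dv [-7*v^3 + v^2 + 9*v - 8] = -21*v^2 + 2*v + 9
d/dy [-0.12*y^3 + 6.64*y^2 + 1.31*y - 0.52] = -0.36*y^2 + 13.28*y + 1.31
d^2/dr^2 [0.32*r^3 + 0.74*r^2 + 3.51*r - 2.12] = 1.92*r + 1.48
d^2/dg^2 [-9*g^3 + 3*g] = -54*g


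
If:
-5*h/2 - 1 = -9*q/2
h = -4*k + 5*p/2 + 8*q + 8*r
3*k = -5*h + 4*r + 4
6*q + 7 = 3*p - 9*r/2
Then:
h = -231*r/464 - 61/232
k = 3011*r/1392 + 411/232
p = 659*r/696 + 865/348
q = 53/696 - 385*r/1392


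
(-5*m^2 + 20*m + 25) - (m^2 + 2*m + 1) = -6*m^2 + 18*m + 24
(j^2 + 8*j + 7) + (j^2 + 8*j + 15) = 2*j^2 + 16*j + 22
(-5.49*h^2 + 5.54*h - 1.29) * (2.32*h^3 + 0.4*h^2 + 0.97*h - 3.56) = -12.7368*h^5 + 10.6568*h^4 - 6.1021*h^3 + 24.4022*h^2 - 20.9737*h + 4.5924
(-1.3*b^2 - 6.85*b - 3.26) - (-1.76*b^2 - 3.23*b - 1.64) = 0.46*b^2 - 3.62*b - 1.62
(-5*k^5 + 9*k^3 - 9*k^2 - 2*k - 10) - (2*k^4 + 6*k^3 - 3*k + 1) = -5*k^5 - 2*k^4 + 3*k^3 - 9*k^2 + k - 11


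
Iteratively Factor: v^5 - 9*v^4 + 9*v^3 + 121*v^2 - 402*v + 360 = (v - 3)*(v^4 - 6*v^3 - 9*v^2 + 94*v - 120) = (v - 3)*(v - 2)*(v^3 - 4*v^2 - 17*v + 60) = (v - 5)*(v - 3)*(v - 2)*(v^2 + v - 12) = (v - 5)*(v - 3)^2*(v - 2)*(v + 4)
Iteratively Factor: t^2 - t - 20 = (t + 4)*(t - 5)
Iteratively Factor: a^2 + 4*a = (a)*(a + 4)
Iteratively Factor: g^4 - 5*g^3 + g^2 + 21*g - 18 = (g - 3)*(g^3 - 2*g^2 - 5*g + 6) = (g - 3)^2*(g^2 + g - 2) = (g - 3)^2*(g - 1)*(g + 2)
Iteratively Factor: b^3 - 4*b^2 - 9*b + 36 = (b - 3)*(b^2 - b - 12) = (b - 3)*(b + 3)*(b - 4)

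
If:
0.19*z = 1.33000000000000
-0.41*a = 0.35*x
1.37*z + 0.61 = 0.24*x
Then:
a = -36.28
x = 42.50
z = 7.00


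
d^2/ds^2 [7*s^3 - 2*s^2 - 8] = 42*s - 4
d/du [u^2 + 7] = 2*u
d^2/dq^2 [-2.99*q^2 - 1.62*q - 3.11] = -5.98000000000000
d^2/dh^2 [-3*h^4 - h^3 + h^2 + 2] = -36*h^2 - 6*h + 2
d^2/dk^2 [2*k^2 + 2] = 4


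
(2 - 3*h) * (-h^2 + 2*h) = 3*h^3 - 8*h^2 + 4*h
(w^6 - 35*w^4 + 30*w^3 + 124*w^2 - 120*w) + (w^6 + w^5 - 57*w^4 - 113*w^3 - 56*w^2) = 2*w^6 + w^5 - 92*w^4 - 83*w^3 + 68*w^2 - 120*w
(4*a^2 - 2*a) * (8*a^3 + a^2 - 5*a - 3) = 32*a^5 - 12*a^4 - 22*a^3 - 2*a^2 + 6*a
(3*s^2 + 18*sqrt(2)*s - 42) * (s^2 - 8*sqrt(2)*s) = 3*s^4 - 6*sqrt(2)*s^3 - 330*s^2 + 336*sqrt(2)*s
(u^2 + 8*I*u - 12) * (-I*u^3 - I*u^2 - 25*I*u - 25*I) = -I*u^5 + 8*u^4 - I*u^4 + 8*u^3 - 13*I*u^3 + 200*u^2 - 13*I*u^2 + 200*u + 300*I*u + 300*I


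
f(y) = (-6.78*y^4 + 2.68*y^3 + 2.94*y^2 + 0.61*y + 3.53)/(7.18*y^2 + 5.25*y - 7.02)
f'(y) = (-14.36*y - 5.25)*(-6.78*y^4 + 2.68*y^3 + 2.94*y^2 + 0.61*y + 3.53)/(7.18*y^2 + 5.25*y - 7.02)^2 + (-27.12*y^3 + 8.04*y^2 + 5.88*y + 0.61)/(7.18*y^2 + 5.25*y - 7.02)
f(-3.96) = -21.07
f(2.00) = -2.19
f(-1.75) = -11.50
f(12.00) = -124.35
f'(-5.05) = 10.46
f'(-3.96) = 8.26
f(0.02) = -0.51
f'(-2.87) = 5.62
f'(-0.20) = -0.13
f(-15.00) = -229.86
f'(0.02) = -0.52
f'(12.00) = -21.61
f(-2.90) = -13.59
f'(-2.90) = 5.71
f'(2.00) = -3.04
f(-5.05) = -31.28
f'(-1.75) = -11.82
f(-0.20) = -0.45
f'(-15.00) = 29.38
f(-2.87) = -13.42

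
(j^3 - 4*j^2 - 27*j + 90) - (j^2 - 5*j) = j^3 - 5*j^2 - 22*j + 90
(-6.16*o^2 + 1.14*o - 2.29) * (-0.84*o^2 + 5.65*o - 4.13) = 5.1744*o^4 - 35.7616*o^3 + 33.8054*o^2 - 17.6467*o + 9.4577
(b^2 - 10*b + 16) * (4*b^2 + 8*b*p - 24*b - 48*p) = 4*b^4 + 8*b^3*p - 64*b^3 - 128*b^2*p + 304*b^2 + 608*b*p - 384*b - 768*p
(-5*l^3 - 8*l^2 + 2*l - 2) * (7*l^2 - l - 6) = -35*l^5 - 51*l^4 + 52*l^3 + 32*l^2 - 10*l + 12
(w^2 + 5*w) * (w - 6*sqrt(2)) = w^3 - 6*sqrt(2)*w^2 + 5*w^2 - 30*sqrt(2)*w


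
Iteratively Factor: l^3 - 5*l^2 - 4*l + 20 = (l - 5)*(l^2 - 4) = (l - 5)*(l + 2)*(l - 2)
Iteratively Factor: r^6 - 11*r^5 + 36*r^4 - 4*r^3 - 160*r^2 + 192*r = (r - 4)*(r^5 - 7*r^4 + 8*r^3 + 28*r^2 - 48*r) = (r - 4)*(r - 3)*(r^4 - 4*r^3 - 4*r^2 + 16*r) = r*(r - 4)*(r - 3)*(r^3 - 4*r^2 - 4*r + 16) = r*(r - 4)*(r - 3)*(r - 2)*(r^2 - 2*r - 8) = r*(r - 4)^2*(r - 3)*(r - 2)*(r + 2)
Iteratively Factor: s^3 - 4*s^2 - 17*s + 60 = (s + 4)*(s^2 - 8*s + 15) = (s - 5)*(s + 4)*(s - 3)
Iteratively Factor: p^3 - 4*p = (p + 2)*(p^2 - 2*p) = p*(p + 2)*(p - 2)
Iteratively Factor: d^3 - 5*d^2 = (d)*(d^2 - 5*d) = d*(d - 5)*(d)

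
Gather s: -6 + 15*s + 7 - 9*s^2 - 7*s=-9*s^2 + 8*s + 1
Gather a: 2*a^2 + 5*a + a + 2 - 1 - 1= 2*a^2 + 6*a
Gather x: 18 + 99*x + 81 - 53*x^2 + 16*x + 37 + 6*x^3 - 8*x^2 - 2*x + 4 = 6*x^3 - 61*x^2 + 113*x + 140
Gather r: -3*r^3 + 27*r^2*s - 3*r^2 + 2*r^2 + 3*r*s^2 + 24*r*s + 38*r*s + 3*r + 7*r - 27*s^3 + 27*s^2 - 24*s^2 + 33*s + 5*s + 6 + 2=-3*r^3 + r^2*(27*s - 1) + r*(3*s^2 + 62*s + 10) - 27*s^3 + 3*s^2 + 38*s + 8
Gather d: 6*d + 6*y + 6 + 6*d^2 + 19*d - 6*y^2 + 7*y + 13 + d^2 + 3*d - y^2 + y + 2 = 7*d^2 + 28*d - 7*y^2 + 14*y + 21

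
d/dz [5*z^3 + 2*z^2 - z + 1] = 15*z^2 + 4*z - 1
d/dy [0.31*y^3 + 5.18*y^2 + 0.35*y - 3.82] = 0.93*y^2 + 10.36*y + 0.35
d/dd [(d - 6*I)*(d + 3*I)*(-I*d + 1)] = -3*I*d^2 - 4*d - 21*I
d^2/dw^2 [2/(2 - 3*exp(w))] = (-18*exp(w) - 12)*exp(w)/(3*exp(w) - 2)^3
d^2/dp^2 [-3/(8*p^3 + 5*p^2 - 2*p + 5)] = 6*((24*p + 5)*(8*p^3 + 5*p^2 - 2*p + 5) - 4*(12*p^2 + 5*p - 1)^2)/(8*p^3 + 5*p^2 - 2*p + 5)^3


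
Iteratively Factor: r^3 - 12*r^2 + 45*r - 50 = (r - 5)*(r^2 - 7*r + 10) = (r - 5)^2*(r - 2)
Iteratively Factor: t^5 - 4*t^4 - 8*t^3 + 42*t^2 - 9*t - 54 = (t - 2)*(t^4 - 2*t^3 - 12*t^2 + 18*t + 27) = (t - 2)*(t + 3)*(t^3 - 5*t^2 + 3*t + 9) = (t - 3)*(t - 2)*(t + 3)*(t^2 - 2*t - 3) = (t - 3)^2*(t - 2)*(t + 3)*(t + 1)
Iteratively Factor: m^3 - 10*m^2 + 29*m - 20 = (m - 4)*(m^2 - 6*m + 5) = (m - 5)*(m - 4)*(m - 1)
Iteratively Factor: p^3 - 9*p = (p)*(p^2 - 9) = p*(p + 3)*(p - 3)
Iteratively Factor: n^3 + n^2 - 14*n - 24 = (n - 4)*(n^2 + 5*n + 6) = (n - 4)*(n + 3)*(n + 2)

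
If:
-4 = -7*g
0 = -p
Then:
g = 4/7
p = 0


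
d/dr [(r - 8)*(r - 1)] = 2*r - 9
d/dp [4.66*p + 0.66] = 4.66000000000000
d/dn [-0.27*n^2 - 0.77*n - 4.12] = -0.54*n - 0.77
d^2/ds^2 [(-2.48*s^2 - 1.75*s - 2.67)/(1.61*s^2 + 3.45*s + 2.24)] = (7.105427357601e-15*s^4 + 18.47797*s^3 + 12.13779*s^2 - 51.11589*s - 42.14047)/(4.173281*s^6 + 26.828235*s^5 + 74.907987*s^4 + 115.716105*s^3 + 104.219808*s^2 + 51.93216*s + 11.239424)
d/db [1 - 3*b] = -3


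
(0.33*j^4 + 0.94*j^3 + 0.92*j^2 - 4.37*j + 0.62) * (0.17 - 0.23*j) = -0.0759*j^5 - 0.1601*j^4 - 0.0518*j^3 + 1.1615*j^2 - 0.8855*j + 0.1054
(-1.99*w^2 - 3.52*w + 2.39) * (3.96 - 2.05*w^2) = 4.0795*w^4 + 7.216*w^3 - 12.7799*w^2 - 13.9392*w + 9.4644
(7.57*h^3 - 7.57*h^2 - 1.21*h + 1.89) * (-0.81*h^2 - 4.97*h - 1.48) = -6.1317*h^5 - 31.4912*h^4 + 27.3994*h^3 + 15.6864*h^2 - 7.6025*h - 2.7972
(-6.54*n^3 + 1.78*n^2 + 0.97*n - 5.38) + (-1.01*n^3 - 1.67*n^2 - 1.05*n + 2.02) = -7.55*n^3 + 0.11*n^2 - 0.0800000000000001*n - 3.36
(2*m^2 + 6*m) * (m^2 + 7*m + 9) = 2*m^4 + 20*m^3 + 60*m^2 + 54*m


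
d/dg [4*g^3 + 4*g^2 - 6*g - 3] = 12*g^2 + 8*g - 6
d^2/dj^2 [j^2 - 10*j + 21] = 2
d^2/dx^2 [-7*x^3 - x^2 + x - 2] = -42*x - 2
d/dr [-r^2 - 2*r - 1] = -2*r - 2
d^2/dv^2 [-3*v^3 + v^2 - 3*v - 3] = 2 - 18*v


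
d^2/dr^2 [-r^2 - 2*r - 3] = -2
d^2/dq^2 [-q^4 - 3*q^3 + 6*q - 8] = 6*q*(-2*q - 3)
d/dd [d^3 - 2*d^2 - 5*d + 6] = 3*d^2 - 4*d - 5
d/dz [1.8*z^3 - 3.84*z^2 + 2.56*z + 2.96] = 5.4*z^2 - 7.68*z + 2.56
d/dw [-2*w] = -2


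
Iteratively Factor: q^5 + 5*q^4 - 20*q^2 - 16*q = (q + 1)*(q^4 + 4*q^3 - 4*q^2 - 16*q) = (q + 1)*(q + 2)*(q^3 + 2*q^2 - 8*q) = (q + 1)*(q + 2)*(q + 4)*(q^2 - 2*q) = q*(q + 1)*(q + 2)*(q + 4)*(q - 2)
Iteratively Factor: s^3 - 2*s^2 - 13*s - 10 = (s - 5)*(s^2 + 3*s + 2) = (s - 5)*(s + 2)*(s + 1)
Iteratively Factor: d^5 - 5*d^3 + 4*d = (d)*(d^4 - 5*d^2 + 4) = d*(d + 1)*(d^3 - d^2 - 4*d + 4) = d*(d - 1)*(d + 1)*(d^2 - 4) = d*(d - 2)*(d - 1)*(d + 1)*(d + 2)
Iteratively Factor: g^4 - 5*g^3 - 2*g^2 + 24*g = (g)*(g^3 - 5*g^2 - 2*g + 24) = g*(g + 2)*(g^2 - 7*g + 12) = g*(g - 4)*(g + 2)*(g - 3)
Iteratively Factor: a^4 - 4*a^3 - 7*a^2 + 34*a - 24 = (a + 3)*(a^3 - 7*a^2 + 14*a - 8) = (a - 1)*(a + 3)*(a^2 - 6*a + 8) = (a - 2)*(a - 1)*(a + 3)*(a - 4)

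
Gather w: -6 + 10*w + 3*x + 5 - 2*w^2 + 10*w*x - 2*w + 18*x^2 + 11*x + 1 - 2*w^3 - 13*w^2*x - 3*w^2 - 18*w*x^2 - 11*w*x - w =-2*w^3 + w^2*(-13*x - 5) + w*(-18*x^2 - x + 7) + 18*x^2 + 14*x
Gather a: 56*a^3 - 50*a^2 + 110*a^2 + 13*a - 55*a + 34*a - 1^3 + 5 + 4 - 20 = 56*a^3 + 60*a^2 - 8*a - 12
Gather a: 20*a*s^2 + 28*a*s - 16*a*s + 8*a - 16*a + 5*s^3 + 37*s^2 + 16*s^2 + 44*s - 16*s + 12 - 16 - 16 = a*(20*s^2 + 12*s - 8) + 5*s^3 + 53*s^2 + 28*s - 20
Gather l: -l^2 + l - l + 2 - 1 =1 - l^2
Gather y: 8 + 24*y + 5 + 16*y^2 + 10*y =16*y^2 + 34*y + 13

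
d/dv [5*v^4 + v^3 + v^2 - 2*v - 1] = 20*v^3 + 3*v^2 + 2*v - 2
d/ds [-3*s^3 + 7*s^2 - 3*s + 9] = -9*s^2 + 14*s - 3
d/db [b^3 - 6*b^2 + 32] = 3*b*(b - 4)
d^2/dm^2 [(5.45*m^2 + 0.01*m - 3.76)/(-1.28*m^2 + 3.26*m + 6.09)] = (1.4210854715202e-14*m^4 - 45.516288*m^3 - 217.940736*m^2 - 94.6060799999999*m - 265.323766)/(2.097152*m^6 - 16.023552*m^5 + 10.876416*m^4 + 117.828136*m^3 - 51.747948*m^2 - 362.721618*m - 225.866529)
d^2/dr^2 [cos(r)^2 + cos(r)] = -cos(r) - 2*cos(2*r)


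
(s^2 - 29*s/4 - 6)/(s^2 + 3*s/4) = (s - 8)/s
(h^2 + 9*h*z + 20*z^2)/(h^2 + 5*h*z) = (h + 4*z)/h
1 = 1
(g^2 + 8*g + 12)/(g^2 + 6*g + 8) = (g + 6)/(g + 4)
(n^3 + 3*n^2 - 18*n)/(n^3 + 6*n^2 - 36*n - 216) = n*(n - 3)/(n^2 - 36)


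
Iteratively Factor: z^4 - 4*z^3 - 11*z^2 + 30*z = (z - 5)*(z^3 + z^2 - 6*z) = z*(z - 5)*(z^2 + z - 6) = z*(z - 5)*(z + 3)*(z - 2)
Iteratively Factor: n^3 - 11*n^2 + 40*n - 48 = (n - 4)*(n^2 - 7*n + 12) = (n - 4)*(n - 3)*(n - 4)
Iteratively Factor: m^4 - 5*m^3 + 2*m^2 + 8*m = (m)*(m^3 - 5*m^2 + 2*m + 8) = m*(m - 4)*(m^2 - m - 2) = m*(m - 4)*(m + 1)*(m - 2)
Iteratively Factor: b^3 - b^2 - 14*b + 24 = (b + 4)*(b^2 - 5*b + 6) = (b - 2)*(b + 4)*(b - 3)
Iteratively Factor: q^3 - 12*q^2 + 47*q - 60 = (q - 4)*(q^2 - 8*q + 15) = (q - 5)*(q - 4)*(q - 3)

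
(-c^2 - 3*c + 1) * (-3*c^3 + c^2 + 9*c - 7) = 3*c^5 + 8*c^4 - 15*c^3 - 19*c^2 + 30*c - 7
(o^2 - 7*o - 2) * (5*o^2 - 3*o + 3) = 5*o^4 - 38*o^3 + 14*o^2 - 15*o - 6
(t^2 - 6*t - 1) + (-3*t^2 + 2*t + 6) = -2*t^2 - 4*t + 5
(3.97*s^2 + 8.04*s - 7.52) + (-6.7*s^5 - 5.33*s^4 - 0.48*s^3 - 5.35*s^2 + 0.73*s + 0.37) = -6.7*s^5 - 5.33*s^4 - 0.48*s^3 - 1.38*s^2 + 8.77*s - 7.15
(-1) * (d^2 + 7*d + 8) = -d^2 - 7*d - 8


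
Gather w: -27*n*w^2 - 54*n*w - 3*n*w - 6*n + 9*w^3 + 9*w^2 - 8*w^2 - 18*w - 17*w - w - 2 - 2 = -6*n + 9*w^3 + w^2*(1 - 27*n) + w*(-57*n - 36) - 4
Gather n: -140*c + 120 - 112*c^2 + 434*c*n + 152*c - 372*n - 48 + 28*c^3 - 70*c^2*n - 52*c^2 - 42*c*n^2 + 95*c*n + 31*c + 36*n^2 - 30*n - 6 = 28*c^3 - 164*c^2 + 43*c + n^2*(36 - 42*c) + n*(-70*c^2 + 529*c - 402) + 66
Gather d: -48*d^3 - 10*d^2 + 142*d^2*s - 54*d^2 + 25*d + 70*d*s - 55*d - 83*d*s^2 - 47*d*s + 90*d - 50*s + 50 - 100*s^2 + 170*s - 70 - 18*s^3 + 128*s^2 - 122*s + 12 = -48*d^3 + d^2*(142*s - 64) + d*(-83*s^2 + 23*s + 60) - 18*s^3 + 28*s^2 - 2*s - 8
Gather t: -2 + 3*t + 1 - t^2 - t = -t^2 + 2*t - 1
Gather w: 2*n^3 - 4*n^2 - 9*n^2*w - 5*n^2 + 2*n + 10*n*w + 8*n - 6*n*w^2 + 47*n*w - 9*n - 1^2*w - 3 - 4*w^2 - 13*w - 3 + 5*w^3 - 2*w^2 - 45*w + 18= 2*n^3 - 9*n^2 + n + 5*w^3 + w^2*(-6*n - 6) + w*(-9*n^2 + 57*n - 59) + 12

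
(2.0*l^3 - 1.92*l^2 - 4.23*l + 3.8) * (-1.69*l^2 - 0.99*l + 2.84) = -3.38*l^5 + 1.2648*l^4 + 14.7295*l^3 - 7.6871*l^2 - 15.7752*l + 10.792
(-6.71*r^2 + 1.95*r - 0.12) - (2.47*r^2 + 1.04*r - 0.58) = -9.18*r^2 + 0.91*r + 0.46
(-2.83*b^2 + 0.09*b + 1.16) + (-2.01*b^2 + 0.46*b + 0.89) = -4.84*b^2 + 0.55*b + 2.05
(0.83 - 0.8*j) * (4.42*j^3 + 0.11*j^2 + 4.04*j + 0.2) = -3.536*j^4 + 3.5806*j^3 - 3.1407*j^2 + 3.1932*j + 0.166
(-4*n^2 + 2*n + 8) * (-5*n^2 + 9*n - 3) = 20*n^4 - 46*n^3 - 10*n^2 + 66*n - 24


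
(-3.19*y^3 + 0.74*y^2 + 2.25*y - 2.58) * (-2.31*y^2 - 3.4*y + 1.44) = 7.3689*y^5 + 9.1366*y^4 - 12.3071*y^3 - 0.624599999999999*y^2 + 12.012*y - 3.7152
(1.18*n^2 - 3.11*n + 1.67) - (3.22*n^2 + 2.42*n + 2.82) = -2.04*n^2 - 5.53*n - 1.15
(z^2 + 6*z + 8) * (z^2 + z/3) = z^4 + 19*z^3/3 + 10*z^2 + 8*z/3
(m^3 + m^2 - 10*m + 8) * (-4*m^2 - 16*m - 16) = -4*m^5 - 20*m^4 + 8*m^3 + 112*m^2 + 32*m - 128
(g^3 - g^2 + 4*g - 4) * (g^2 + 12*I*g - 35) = g^5 - g^4 + 12*I*g^4 - 31*g^3 - 12*I*g^3 + 31*g^2 + 48*I*g^2 - 140*g - 48*I*g + 140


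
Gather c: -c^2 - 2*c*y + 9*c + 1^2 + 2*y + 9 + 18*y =-c^2 + c*(9 - 2*y) + 20*y + 10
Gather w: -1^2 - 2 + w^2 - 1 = w^2 - 4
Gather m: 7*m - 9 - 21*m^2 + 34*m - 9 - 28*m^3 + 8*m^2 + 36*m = -28*m^3 - 13*m^2 + 77*m - 18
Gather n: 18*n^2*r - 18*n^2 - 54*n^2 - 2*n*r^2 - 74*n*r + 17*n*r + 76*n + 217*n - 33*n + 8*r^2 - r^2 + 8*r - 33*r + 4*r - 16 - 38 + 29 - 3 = n^2*(18*r - 72) + n*(-2*r^2 - 57*r + 260) + 7*r^2 - 21*r - 28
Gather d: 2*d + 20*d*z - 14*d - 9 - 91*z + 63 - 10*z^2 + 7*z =d*(20*z - 12) - 10*z^2 - 84*z + 54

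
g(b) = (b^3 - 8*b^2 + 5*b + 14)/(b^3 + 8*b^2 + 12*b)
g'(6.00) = 0.05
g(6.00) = -0.05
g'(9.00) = 0.04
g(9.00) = 0.09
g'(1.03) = -1.15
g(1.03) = 0.54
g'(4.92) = 0.04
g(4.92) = -0.10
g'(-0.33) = -11.65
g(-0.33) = -3.66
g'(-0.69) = -4.30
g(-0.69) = -1.34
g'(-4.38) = 7.40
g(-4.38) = -14.53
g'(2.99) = -0.04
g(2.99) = -0.12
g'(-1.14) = -6.06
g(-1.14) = 0.75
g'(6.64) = 0.05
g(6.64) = -0.02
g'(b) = (-3*b^2 - 16*b - 12)*(b^3 - 8*b^2 + 5*b + 14)/(b^3 + 8*b^2 + 12*b)^2 + (3*b^2 - 16*b + 5)/(b^3 + 8*b^2 + 12*b)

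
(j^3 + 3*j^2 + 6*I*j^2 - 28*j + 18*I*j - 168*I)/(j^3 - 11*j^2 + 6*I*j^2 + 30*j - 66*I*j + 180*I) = (j^2 + 3*j - 28)/(j^2 - 11*j + 30)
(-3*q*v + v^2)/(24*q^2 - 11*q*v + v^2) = -v/(8*q - v)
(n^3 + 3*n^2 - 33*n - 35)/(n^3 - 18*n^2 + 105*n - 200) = (n^2 + 8*n + 7)/(n^2 - 13*n + 40)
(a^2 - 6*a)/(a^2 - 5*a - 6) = a/(a + 1)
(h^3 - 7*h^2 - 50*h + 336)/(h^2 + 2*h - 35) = (h^2 - 14*h + 48)/(h - 5)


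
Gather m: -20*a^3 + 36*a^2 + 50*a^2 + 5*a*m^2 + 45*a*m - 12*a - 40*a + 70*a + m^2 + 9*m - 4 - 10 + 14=-20*a^3 + 86*a^2 + 18*a + m^2*(5*a + 1) + m*(45*a + 9)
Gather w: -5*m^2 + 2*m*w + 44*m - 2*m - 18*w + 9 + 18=-5*m^2 + 42*m + w*(2*m - 18) + 27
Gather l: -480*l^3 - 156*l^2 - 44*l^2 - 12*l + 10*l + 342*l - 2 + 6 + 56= -480*l^3 - 200*l^2 + 340*l + 60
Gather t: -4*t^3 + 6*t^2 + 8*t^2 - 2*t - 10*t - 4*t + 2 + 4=-4*t^3 + 14*t^2 - 16*t + 6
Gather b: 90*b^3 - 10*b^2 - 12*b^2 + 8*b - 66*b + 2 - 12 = 90*b^3 - 22*b^2 - 58*b - 10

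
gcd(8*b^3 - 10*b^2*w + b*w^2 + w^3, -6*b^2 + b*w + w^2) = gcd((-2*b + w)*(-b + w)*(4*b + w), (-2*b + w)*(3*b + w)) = -2*b + w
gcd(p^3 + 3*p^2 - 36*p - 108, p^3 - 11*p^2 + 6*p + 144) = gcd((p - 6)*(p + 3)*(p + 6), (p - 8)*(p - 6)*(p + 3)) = p^2 - 3*p - 18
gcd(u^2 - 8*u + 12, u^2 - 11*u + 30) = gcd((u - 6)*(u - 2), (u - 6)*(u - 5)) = u - 6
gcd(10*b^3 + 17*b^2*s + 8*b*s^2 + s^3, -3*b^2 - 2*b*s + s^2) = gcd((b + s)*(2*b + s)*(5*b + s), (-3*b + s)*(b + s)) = b + s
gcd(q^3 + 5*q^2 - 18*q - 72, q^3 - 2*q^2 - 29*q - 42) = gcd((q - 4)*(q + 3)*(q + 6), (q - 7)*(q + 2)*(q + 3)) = q + 3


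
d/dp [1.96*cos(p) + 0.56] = -1.96*sin(p)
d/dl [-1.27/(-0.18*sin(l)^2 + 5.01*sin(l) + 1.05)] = (6.3627 - 0.4572*sin(l))*cos(l)/(-0.18*sin(l)^2 + 5.01*sin(l) + 1.05)^2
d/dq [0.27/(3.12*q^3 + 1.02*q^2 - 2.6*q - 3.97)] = (-2.5272*q^2 - 0.5508*q + 0.702)/(3.12*q^3 + 1.02*q^2 - 2.6*q - 3.97)^2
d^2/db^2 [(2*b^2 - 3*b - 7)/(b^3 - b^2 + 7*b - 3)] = 2*(2*b^6 - 9*b^5 - 75*b^4 + 130*b^3 - 240*b^2 + 111*b - 367)/(b^9 - 3*b^8 + 24*b^7 - 52*b^6 + 186*b^5 - 282*b^4 + 496*b^3 - 468*b^2 + 189*b - 27)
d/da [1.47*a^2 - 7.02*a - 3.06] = 2.94*a - 7.02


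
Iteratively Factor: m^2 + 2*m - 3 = (m - 1)*(m + 3)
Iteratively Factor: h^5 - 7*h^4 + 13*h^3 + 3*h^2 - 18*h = (h)*(h^4 - 7*h^3 + 13*h^2 + 3*h - 18) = h*(h - 3)*(h^3 - 4*h^2 + h + 6) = h*(h - 3)*(h + 1)*(h^2 - 5*h + 6) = h*(h - 3)^2*(h + 1)*(h - 2)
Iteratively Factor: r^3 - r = (r + 1)*(r^2 - r) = (r - 1)*(r + 1)*(r)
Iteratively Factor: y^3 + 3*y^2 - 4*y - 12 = (y + 3)*(y^2 - 4) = (y - 2)*(y + 3)*(y + 2)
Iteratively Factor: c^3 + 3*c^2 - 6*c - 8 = (c - 2)*(c^2 + 5*c + 4) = (c - 2)*(c + 1)*(c + 4)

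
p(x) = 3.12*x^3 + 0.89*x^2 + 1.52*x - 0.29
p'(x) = 9.36*x^2 + 1.78*x + 1.52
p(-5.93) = -628.61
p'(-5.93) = 320.11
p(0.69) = 2.21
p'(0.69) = 7.20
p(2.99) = 95.61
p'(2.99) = 90.52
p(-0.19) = -0.57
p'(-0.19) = 1.52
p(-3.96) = -186.10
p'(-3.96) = 141.25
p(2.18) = 39.58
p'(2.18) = 49.88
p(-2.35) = -39.44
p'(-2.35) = 49.03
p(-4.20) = -222.13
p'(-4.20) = 159.15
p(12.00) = 5537.47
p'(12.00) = 1370.72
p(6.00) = 714.79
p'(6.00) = 349.16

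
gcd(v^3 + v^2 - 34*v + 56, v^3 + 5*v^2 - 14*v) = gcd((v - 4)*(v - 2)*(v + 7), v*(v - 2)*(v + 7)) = v^2 + 5*v - 14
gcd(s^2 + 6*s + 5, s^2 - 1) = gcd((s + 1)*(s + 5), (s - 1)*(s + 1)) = s + 1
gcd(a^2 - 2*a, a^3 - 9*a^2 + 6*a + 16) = a - 2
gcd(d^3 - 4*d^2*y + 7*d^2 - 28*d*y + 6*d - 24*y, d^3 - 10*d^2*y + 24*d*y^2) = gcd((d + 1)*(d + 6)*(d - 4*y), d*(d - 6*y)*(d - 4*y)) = -d + 4*y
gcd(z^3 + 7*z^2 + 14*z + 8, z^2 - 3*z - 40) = 1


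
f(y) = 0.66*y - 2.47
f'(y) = 0.660000000000000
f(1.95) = -1.18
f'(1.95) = 0.66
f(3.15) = -0.39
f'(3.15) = 0.66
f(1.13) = -1.72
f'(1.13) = 0.66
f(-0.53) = -2.82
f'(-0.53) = 0.66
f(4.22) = 0.32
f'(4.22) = 0.66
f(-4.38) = -5.36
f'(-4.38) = 0.66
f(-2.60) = -4.19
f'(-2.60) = 0.66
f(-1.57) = -3.51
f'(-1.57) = 0.66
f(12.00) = 5.45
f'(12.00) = 0.66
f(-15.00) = -12.37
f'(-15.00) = 0.66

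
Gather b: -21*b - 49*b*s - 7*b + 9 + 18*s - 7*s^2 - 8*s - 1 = b*(-49*s - 28) - 7*s^2 + 10*s + 8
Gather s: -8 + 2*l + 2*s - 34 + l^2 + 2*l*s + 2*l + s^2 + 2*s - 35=l^2 + 4*l + s^2 + s*(2*l + 4) - 77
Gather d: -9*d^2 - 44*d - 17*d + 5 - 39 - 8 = -9*d^2 - 61*d - 42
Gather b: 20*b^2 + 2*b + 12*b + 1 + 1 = 20*b^2 + 14*b + 2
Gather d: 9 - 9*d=9 - 9*d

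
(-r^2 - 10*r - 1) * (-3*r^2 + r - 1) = 3*r^4 + 29*r^3 - 6*r^2 + 9*r + 1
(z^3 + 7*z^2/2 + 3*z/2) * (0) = 0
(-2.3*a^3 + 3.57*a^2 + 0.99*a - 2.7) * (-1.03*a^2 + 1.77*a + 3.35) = 2.369*a^5 - 7.7481*a^4 - 2.4058*a^3 + 16.4928*a^2 - 1.4625*a - 9.045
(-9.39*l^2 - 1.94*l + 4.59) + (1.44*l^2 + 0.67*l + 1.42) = -7.95*l^2 - 1.27*l + 6.01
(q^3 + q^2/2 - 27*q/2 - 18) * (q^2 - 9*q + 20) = q^5 - 17*q^4/2 + 2*q^3 + 227*q^2/2 - 108*q - 360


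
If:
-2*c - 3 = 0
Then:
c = -3/2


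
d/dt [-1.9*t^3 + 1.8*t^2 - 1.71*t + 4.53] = -5.7*t^2 + 3.6*t - 1.71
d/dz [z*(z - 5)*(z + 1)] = 3*z^2 - 8*z - 5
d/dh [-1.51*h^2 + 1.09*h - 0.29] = 1.09 - 3.02*h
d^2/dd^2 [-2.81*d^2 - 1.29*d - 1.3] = -5.62000000000000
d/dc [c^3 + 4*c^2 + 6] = c*(3*c + 8)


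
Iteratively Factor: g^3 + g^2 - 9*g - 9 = (g + 1)*(g^2 - 9) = (g - 3)*(g + 1)*(g + 3)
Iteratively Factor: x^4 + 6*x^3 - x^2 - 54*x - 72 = (x + 4)*(x^3 + 2*x^2 - 9*x - 18) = (x + 3)*(x + 4)*(x^2 - x - 6) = (x - 3)*(x + 3)*(x + 4)*(x + 2)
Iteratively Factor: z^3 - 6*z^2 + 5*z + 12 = (z - 3)*(z^2 - 3*z - 4) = (z - 3)*(z + 1)*(z - 4)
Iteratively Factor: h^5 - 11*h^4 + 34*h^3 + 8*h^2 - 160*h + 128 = (h - 4)*(h^4 - 7*h^3 + 6*h^2 + 32*h - 32) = (h - 4)^2*(h^3 - 3*h^2 - 6*h + 8) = (h - 4)^2*(h + 2)*(h^2 - 5*h + 4) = (h - 4)^2*(h - 1)*(h + 2)*(h - 4)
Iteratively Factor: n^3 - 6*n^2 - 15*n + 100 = (n - 5)*(n^2 - n - 20) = (n - 5)*(n + 4)*(n - 5)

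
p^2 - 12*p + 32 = (p - 8)*(p - 4)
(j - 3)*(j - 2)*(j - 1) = j^3 - 6*j^2 + 11*j - 6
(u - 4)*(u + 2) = u^2 - 2*u - 8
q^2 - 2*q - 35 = (q - 7)*(q + 5)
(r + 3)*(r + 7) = r^2 + 10*r + 21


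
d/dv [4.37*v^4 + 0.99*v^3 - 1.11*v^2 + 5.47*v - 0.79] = 17.48*v^3 + 2.97*v^2 - 2.22*v + 5.47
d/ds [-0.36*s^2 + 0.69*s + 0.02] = 0.69 - 0.72*s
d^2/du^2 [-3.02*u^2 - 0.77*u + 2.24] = -6.04000000000000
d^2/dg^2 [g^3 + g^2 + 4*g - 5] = 6*g + 2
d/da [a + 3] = 1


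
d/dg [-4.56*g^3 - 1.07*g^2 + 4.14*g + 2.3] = -13.68*g^2 - 2.14*g + 4.14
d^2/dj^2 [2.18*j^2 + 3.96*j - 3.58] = 4.36000000000000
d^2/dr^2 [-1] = 0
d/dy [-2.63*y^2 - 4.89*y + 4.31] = -5.26*y - 4.89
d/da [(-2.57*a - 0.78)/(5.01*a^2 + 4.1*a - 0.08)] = (12.8757*a^2 + 7.8156*a + 3.4036)/(25.1001*a^4 + 41.082*a^3 + 16.0084*a^2 - 0.656*a + 0.0064)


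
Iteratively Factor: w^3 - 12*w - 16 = (w + 2)*(w^2 - 2*w - 8) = (w + 2)^2*(w - 4)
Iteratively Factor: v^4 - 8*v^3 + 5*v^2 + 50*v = (v - 5)*(v^3 - 3*v^2 - 10*v) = (v - 5)*(v + 2)*(v^2 - 5*v) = v*(v - 5)*(v + 2)*(v - 5)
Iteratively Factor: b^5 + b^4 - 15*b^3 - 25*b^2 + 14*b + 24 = (b + 2)*(b^4 - b^3 - 13*b^2 + b + 12) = (b - 4)*(b + 2)*(b^3 + 3*b^2 - b - 3) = (b - 4)*(b + 1)*(b + 2)*(b^2 + 2*b - 3) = (b - 4)*(b + 1)*(b + 2)*(b + 3)*(b - 1)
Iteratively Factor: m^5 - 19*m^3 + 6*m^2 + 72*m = (m - 3)*(m^4 + 3*m^3 - 10*m^2 - 24*m) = (m - 3)*(m + 2)*(m^3 + m^2 - 12*m) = (m - 3)*(m + 2)*(m + 4)*(m^2 - 3*m) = (m - 3)^2*(m + 2)*(m + 4)*(m)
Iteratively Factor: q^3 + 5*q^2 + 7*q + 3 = (q + 1)*(q^2 + 4*q + 3) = (q + 1)^2*(q + 3)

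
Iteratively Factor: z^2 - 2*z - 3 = (z - 3)*(z + 1)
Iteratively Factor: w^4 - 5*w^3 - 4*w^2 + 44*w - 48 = (w + 3)*(w^3 - 8*w^2 + 20*w - 16) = (w - 2)*(w + 3)*(w^2 - 6*w + 8) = (w - 4)*(w - 2)*(w + 3)*(w - 2)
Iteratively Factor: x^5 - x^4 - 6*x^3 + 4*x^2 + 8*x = (x - 2)*(x^4 + x^3 - 4*x^2 - 4*x) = (x - 2)^2*(x^3 + 3*x^2 + 2*x) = (x - 2)^2*(x + 1)*(x^2 + 2*x) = x*(x - 2)^2*(x + 1)*(x + 2)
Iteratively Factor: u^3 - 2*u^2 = (u)*(u^2 - 2*u) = u^2*(u - 2)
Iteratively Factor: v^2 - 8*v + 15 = (v - 5)*(v - 3)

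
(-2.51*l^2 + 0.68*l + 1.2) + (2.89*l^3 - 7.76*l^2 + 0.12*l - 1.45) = 2.89*l^3 - 10.27*l^2 + 0.8*l - 0.25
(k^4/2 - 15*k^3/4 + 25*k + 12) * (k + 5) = k^5/2 - 5*k^4/4 - 75*k^3/4 + 25*k^2 + 137*k + 60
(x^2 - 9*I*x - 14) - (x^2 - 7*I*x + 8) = -2*I*x - 22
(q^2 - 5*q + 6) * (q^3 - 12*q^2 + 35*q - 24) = q^5 - 17*q^4 + 101*q^3 - 271*q^2 + 330*q - 144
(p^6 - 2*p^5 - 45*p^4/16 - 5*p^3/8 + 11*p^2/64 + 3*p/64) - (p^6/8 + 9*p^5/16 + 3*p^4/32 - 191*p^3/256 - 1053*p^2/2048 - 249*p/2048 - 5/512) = 7*p^6/8 - 41*p^5/16 - 93*p^4/32 + 31*p^3/256 + 1405*p^2/2048 + 345*p/2048 + 5/512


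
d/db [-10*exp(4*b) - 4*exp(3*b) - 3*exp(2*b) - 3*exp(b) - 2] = (-40*exp(3*b) - 12*exp(2*b) - 6*exp(b) - 3)*exp(b)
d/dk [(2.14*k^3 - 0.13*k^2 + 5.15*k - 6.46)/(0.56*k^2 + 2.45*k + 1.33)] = (1.1984*k^4 + 10.486*k^3 + 5.3361*k^2 + 6.8894*k + 22.6765)/(0.3136*k^4 + 2.744*k^3 + 7.4921*k^2 + 6.517*k + 1.7689)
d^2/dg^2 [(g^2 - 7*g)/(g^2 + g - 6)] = 4*(-4*g^3 + 9*g^2 - 63*g - 3)/(g^6 + 3*g^5 - 15*g^4 - 35*g^3 + 90*g^2 + 108*g - 216)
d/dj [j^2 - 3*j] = 2*j - 3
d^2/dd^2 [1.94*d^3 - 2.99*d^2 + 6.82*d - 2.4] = 11.64*d - 5.98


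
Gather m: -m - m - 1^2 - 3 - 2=-2*m - 6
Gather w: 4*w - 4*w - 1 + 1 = 0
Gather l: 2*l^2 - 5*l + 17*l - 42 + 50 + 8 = 2*l^2 + 12*l + 16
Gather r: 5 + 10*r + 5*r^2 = 5*r^2 + 10*r + 5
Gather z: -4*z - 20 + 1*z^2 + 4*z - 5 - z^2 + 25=0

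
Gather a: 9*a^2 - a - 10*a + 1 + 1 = 9*a^2 - 11*a + 2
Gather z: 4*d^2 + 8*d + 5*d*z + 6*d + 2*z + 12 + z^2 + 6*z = 4*d^2 + 14*d + z^2 + z*(5*d + 8) + 12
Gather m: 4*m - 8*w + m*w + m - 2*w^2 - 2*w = m*(w + 5) - 2*w^2 - 10*w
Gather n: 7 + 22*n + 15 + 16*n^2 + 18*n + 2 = 16*n^2 + 40*n + 24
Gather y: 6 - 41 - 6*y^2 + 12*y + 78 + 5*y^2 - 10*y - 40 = -y^2 + 2*y + 3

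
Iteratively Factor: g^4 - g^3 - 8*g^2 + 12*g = (g)*(g^3 - g^2 - 8*g + 12) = g*(g - 2)*(g^2 + g - 6) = g*(g - 2)*(g + 3)*(g - 2)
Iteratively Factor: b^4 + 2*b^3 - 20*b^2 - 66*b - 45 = (b + 3)*(b^3 - b^2 - 17*b - 15) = (b + 3)^2*(b^2 - 4*b - 5) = (b + 1)*(b + 3)^2*(b - 5)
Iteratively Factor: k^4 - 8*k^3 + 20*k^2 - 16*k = (k - 2)*(k^3 - 6*k^2 + 8*k) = (k - 2)^2*(k^2 - 4*k) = k*(k - 2)^2*(k - 4)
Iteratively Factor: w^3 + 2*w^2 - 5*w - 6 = (w + 3)*(w^2 - w - 2) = (w - 2)*(w + 3)*(w + 1)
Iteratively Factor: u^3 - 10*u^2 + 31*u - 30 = (u - 3)*(u^2 - 7*u + 10) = (u - 3)*(u - 2)*(u - 5)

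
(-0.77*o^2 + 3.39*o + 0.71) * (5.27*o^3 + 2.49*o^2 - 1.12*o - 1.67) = -4.0579*o^5 + 15.948*o^4 + 13.0452*o^3 - 0.743000000000001*o^2 - 6.4565*o - 1.1857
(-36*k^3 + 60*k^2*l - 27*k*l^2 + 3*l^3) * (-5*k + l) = 180*k^4 - 336*k^3*l + 195*k^2*l^2 - 42*k*l^3 + 3*l^4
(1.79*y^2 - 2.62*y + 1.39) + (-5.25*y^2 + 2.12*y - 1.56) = -3.46*y^2 - 0.5*y - 0.17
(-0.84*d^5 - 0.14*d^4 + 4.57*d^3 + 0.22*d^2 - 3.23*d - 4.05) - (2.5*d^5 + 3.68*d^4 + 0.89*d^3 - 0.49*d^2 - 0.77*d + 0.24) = -3.34*d^5 - 3.82*d^4 + 3.68*d^3 + 0.71*d^2 - 2.46*d - 4.29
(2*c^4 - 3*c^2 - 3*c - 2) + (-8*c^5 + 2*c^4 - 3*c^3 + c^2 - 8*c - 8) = -8*c^5 + 4*c^4 - 3*c^3 - 2*c^2 - 11*c - 10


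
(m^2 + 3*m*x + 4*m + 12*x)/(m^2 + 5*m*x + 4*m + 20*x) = (m + 3*x)/(m + 5*x)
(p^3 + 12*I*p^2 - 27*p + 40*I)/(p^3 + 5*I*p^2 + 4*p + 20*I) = (p^2 + 7*I*p + 8)/(p^2 + 4)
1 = 1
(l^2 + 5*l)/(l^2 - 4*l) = (l + 5)/(l - 4)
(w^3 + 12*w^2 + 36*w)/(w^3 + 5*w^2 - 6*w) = (w + 6)/(w - 1)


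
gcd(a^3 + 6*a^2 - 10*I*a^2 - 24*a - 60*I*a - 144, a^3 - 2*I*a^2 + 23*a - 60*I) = a - 4*I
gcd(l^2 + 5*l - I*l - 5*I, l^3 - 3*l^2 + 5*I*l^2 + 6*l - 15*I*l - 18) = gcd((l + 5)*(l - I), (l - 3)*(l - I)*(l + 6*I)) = l - I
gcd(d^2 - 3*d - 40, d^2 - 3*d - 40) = d^2 - 3*d - 40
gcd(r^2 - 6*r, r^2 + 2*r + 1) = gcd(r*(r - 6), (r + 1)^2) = 1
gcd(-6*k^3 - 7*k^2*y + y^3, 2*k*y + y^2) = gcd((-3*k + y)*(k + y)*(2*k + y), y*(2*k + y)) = 2*k + y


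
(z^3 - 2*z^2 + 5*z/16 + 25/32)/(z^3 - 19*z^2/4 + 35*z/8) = (8*z^2 - 6*z - 5)/(4*z*(2*z - 7))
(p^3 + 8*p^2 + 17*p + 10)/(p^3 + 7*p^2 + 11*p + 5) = (p + 2)/(p + 1)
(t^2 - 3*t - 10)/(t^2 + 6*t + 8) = (t - 5)/(t + 4)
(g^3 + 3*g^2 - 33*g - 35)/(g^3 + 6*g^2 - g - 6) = (g^2 + 2*g - 35)/(g^2 + 5*g - 6)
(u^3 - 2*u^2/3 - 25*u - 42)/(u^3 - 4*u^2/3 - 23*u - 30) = (3*u + 7)/(3*u + 5)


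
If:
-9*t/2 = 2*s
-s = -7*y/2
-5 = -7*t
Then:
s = -45/28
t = 5/7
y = -45/98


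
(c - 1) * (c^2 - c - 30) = c^3 - 2*c^2 - 29*c + 30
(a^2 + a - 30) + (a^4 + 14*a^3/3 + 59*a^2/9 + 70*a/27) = a^4 + 14*a^3/3 + 68*a^2/9 + 97*a/27 - 30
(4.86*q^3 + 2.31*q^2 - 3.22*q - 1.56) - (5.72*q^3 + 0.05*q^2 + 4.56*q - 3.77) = -0.859999999999999*q^3 + 2.26*q^2 - 7.78*q + 2.21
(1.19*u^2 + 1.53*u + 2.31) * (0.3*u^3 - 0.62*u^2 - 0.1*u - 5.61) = 0.357*u^5 - 0.2788*u^4 - 0.3746*u^3 - 8.2611*u^2 - 8.8143*u - 12.9591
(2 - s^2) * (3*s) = -3*s^3 + 6*s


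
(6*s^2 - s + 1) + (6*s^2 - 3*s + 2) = 12*s^2 - 4*s + 3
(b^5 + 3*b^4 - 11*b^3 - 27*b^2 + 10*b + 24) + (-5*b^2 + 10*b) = b^5 + 3*b^4 - 11*b^3 - 32*b^2 + 20*b + 24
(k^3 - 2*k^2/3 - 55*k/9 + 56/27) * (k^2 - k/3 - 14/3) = k^5 - k^4 - 95*k^3/9 + 65*k^2/9 + 2254*k/81 - 784/81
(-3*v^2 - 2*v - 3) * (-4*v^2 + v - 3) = 12*v^4 + 5*v^3 + 19*v^2 + 3*v + 9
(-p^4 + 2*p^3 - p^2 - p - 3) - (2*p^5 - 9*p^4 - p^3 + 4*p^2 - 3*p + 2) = -2*p^5 + 8*p^4 + 3*p^3 - 5*p^2 + 2*p - 5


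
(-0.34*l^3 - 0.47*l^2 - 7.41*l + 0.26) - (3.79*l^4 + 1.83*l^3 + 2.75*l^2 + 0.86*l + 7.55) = -3.79*l^4 - 2.17*l^3 - 3.22*l^2 - 8.27*l - 7.29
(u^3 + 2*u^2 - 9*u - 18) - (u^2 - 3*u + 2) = u^3 + u^2 - 6*u - 20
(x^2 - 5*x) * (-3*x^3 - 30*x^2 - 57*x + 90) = -3*x^5 - 15*x^4 + 93*x^3 + 375*x^2 - 450*x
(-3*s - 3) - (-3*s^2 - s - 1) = 3*s^2 - 2*s - 2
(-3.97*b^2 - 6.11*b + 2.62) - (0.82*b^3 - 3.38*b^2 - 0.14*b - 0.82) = -0.82*b^3 - 0.59*b^2 - 5.97*b + 3.44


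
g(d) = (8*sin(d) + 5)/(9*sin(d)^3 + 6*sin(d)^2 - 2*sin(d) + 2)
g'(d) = (8*sin(d) + 5)*(-27*sin(d)^2*cos(d) - 12*sin(d)*cos(d) + 2*cos(d))/(9*sin(d)^3 + 6*sin(d)^2 - 2*sin(d) + 2)^2 + 8*cos(d)/(9*sin(d)^3 + 6*sin(d)^2 - 2*sin(d) + 2) = (-144*sin(d)^3 - 183*sin(d)^2 - 60*sin(d) + 26)*cos(d)/(9*sin(d)^3 + 6*sin(d)^2 - 2*sin(d) + 2)^2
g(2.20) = 1.27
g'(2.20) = 1.56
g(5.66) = 0.10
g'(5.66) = 1.89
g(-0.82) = -0.27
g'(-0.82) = 1.94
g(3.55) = 0.57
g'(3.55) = -2.73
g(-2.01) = -1.09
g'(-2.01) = -3.75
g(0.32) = 3.35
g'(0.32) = -2.91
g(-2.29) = -0.33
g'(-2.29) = -2.02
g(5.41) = -0.38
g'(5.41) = 2.08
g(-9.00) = 0.53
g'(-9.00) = -2.62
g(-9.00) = 0.53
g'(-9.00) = -2.62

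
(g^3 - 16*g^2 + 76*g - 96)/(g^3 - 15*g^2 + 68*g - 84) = (g - 8)/(g - 7)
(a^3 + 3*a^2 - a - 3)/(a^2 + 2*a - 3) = a + 1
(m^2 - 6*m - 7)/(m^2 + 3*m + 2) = (m - 7)/(m + 2)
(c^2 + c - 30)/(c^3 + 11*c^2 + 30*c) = (c - 5)/(c*(c + 5))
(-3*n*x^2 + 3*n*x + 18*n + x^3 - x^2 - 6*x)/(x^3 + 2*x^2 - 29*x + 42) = (-3*n*x - 6*n + x^2 + 2*x)/(x^2 + 5*x - 14)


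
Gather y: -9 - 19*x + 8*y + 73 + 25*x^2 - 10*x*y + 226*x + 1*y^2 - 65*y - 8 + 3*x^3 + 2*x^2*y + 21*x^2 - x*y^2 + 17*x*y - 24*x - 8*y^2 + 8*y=3*x^3 + 46*x^2 + 183*x + y^2*(-x - 7) + y*(2*x^2 + 7*x - 49) + 56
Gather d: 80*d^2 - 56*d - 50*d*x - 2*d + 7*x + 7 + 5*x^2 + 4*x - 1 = 80*d^2 + d*(-50*x - 58) + 5*x^2 + 11*x + 6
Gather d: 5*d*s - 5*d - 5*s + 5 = d*(5*s - 5) - 5*s + 5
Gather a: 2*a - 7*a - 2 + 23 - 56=-5*a - 35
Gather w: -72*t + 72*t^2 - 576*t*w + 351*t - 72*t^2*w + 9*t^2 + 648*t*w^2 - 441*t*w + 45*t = 81*t^2 + 648*t*w^2 + 324*t + w*(-72*t^2 - 1017*t)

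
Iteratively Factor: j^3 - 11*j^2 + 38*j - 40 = (j - 4)*(j^2 - 7*j + 10) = (j - 4)*(j - 2)*(j - 5)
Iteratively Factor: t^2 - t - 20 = (t - 5)*(t + 4)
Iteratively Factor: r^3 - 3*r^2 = (r)*(r^2 - 3*r) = r*(r - 3)*(r)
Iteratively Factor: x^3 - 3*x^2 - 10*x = (x - 5)*(x^2 + 2*x) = x*(x - 5)*(x + 2)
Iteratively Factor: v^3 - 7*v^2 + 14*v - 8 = (v - 4)*(v^2 - 3*v + 2) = (v - 4)*(v - 1)*(v - 2)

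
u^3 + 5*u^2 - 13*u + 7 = (u - 1)^2*(u + 7)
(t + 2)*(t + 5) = t^2 + 7*t + 10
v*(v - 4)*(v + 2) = v^3 - 2*v^2 - 8*v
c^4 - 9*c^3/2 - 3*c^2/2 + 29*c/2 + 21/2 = (c - 7/2)*(c - 3)*(c + 1)^2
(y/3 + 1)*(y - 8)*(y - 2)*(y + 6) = y^4/3 - y^3/3 - 56*y^2/3 - 12*y + 96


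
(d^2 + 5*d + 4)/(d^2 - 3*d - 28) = (d + 1)/(d - 7)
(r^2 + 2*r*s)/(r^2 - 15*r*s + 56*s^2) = r*(r + 2*s)/(r^2 - 15*r*s + 56*s^2)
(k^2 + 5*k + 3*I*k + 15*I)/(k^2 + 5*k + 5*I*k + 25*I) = (k + 3*I)/(k + 5*I)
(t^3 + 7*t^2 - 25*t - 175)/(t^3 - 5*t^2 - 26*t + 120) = (t^2 + 2*t - 35)/(t^2 - 10*t + 24)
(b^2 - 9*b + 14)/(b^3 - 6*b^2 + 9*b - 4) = (b^2 - 9*b + 14)/(b^3 - 6*b^2 + 9*b - 4)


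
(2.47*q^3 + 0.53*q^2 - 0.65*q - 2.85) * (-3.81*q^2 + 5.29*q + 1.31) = -9.4107*q^5 + 11.047*q^4 + 8.5159*q^3 + 8.1143*q^2 - 15.928*q - 3.7335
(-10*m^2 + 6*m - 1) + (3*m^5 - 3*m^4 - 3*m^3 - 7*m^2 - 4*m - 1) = 3*m^5 - 3*m^4 - 3*m^3 - 17*m^2 + 2*m - 2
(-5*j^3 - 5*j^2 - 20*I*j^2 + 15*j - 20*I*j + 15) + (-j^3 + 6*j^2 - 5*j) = -6*j^3 + j^2 - 20*I*j^2 + 10*j - 20*I*j + 15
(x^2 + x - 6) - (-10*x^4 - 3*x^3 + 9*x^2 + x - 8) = 10*x^4 + 3*x^3 - 8*x^2 + 2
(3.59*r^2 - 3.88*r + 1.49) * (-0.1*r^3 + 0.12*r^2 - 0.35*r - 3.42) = -0.359*r^5 + 0.8188*r^4 - 1.8711*r^3 - 10.741*r^2 + 12.7481*r - 5.0958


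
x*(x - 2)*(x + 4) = x^3 + 2*x^2 - 8*x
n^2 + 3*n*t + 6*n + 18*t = (n + 6)*(n + 3*t)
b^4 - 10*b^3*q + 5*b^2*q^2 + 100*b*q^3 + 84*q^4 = (b - 7*q)*(b - 6*q)*(b + q)*(b + 2*q)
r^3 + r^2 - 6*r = r*(r - 2)*(r + 3)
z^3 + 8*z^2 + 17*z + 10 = (z + 1)*(z + 2)*(z + 5)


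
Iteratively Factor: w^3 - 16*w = (w)*(w^2 - 16) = w*(w + 4)*(w - 4)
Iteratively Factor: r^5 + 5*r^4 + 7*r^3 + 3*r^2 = (r)*(r^4 + 5*r^3 + 7*r^2 + 3*r) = r*(r + 1)*(r^3 + 4*r^2 + 3*r) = r*(r + 1)^2*(r^2 + 3*r) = r*(r + 1)^2*(r + 3)*(r)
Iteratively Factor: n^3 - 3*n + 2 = (n + 2)*(n^2 - 2*n + 1) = (n - 1)*(n + 2)*(n - 1)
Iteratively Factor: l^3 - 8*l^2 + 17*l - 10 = (l - 2)*(l^2 - 6*l + 5) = (l - 2)*(l - 1)*(l - 5)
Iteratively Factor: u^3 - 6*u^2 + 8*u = (u)*(u^2 - 6*u + 8) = u*(u - 4)*(u - 2)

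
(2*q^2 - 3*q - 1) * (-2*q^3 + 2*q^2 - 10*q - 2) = -4*q^5 + 10*q^4 - 24*q^3 + 24*q^2 + 16*q + 2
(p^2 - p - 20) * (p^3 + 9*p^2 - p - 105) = p^5 + 8*p^4 - 30*p^3 - 284*p^2 + 125*p + 2100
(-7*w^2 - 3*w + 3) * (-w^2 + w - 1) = 7*w^4 - 4*w^3 + w^2 + 6*w - 3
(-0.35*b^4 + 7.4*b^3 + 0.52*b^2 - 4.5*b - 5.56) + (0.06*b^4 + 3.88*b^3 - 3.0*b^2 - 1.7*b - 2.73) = -0.29*b^4 + 11.28*b^3 - 2.48*b^2 - 6.2*b - 8.29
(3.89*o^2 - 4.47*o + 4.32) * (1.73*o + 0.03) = 6.7297*o^3 - 7.6164*o^2 + 7.3395*o + 0.1296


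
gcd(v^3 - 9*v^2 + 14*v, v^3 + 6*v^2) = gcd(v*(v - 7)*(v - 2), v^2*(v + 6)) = v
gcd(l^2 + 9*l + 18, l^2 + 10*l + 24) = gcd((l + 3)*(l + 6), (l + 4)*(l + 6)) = l + 6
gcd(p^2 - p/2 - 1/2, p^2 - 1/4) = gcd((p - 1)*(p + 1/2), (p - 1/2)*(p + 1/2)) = p + 1/2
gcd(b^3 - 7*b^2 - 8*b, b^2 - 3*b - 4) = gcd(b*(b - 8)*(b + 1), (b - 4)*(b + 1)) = b + 1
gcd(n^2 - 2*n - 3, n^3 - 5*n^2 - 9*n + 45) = n - 3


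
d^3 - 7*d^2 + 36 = (d - 6)*(d - 3)*(d + 2)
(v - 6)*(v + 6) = v^2 - 36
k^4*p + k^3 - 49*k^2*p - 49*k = k*(k - 7)*(k + 7)*(k*p + 1)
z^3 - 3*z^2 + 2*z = z*(z - 2)*(z - 1)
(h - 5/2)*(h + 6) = h^2 + 7*h/2 - 15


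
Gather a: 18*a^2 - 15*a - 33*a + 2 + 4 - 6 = 18*a^2 - 48*a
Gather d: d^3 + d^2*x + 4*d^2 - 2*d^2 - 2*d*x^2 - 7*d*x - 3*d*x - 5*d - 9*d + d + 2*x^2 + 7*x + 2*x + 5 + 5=d^3 + d^2*(x + 2) + d*(-2*x^2 - 10*x - 13) + 2*x^2 + 9*x + 10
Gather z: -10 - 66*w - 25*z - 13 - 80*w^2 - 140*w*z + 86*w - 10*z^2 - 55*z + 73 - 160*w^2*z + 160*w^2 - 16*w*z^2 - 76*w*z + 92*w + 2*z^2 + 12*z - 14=80*w^2 + 112*w + z^2*(-16*w - 8) + z*(-160*w^2 - 216*w - 68) + 36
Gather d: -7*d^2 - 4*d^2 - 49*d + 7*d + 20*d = -11*d^2 - 22*d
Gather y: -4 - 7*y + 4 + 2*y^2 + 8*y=2*y^2 + y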